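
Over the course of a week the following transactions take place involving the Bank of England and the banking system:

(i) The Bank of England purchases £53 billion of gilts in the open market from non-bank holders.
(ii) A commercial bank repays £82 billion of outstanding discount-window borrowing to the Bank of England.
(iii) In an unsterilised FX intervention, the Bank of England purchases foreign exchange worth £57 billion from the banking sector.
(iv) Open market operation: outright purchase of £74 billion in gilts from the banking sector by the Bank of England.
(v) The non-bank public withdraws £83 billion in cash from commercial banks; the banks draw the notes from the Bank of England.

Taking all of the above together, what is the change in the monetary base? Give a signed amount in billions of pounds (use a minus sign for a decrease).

+£102 billion

Bank of England balance sheet:
  Assets:      Securities +£127B, Loans to banks −£82B, Foreign assets +£57B
  Liabilities: Bank reserves +£19B, Currency in circulation +£83B
Monetary base = currency + reserves: +£83B + (+£19B) = +£102 billion.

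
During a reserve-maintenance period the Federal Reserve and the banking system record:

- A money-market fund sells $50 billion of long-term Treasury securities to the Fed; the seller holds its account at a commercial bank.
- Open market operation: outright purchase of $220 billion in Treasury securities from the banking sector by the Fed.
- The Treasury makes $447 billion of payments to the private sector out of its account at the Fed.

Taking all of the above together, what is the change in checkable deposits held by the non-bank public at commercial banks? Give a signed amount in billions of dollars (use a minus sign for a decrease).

Fed balance sheet:
  Assets:      Securities +$270B
  Liabilities: Bank reserves +$717B, Government deposits −$447B
Commercial banking system:
  Assets:      Reserves at CB +$717B, Securities −$220B
  Liabilities: Checkable deposits +$497B
So the change in checkable deposits held by the non-bank public at commercial banks is +$497 billion.

+$497 billion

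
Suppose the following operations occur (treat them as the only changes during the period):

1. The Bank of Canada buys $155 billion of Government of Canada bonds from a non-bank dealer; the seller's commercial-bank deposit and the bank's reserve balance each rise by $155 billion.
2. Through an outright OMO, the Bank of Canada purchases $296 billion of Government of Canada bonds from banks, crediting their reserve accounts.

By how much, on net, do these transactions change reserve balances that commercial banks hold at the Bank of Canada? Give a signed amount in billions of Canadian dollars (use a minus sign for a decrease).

Asset purchase (from non-banks) $155 billion: the Bank of Canada pays by crediting reserve accounts → +$155B.
OMO purchase (from banks) $296 billion: the Bank of Canada pays by crediting reserve accounts → +$296B.
Net: 155 + 296 = +$451 billion.

+$451 billion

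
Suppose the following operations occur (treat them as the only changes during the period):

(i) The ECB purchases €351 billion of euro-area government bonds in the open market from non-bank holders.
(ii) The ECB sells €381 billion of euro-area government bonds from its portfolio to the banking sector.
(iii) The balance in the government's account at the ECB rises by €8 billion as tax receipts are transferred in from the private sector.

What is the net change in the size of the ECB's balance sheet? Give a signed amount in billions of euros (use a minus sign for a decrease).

-€30 billion

ECB balance sheet:
  Assets:      Securities −€30B
  Liabilities: Bank reserves −€38B, Government deposits +€8B
Commercial banking system:
  Assets:      Reserves at CB −€38B, Securities +€381B
  Liabilities: Checkable deposits +€343B
Change in total ECB assets = -€30 billion.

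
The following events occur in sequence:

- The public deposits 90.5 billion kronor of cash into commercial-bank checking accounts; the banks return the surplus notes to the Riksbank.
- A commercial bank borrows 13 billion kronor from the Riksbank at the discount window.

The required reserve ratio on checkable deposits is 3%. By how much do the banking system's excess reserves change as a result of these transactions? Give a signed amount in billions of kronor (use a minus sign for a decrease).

+100.785 billion

Currency deposit 90.5 billion kronor: reserves +90.5B, deposits +90.5B.
Discount-window loan 13 billion kronor: reserves +13B, deposits 0.
Totals: Δreserves = +103.5B, Δdeposits = +90.5B.
Δrequired reserves = 3% × +90.5B = +2.715B.
Δexcess reserves = Δreserves − Δrequired = +103.5B − (+2.715B) = +100.785 billion.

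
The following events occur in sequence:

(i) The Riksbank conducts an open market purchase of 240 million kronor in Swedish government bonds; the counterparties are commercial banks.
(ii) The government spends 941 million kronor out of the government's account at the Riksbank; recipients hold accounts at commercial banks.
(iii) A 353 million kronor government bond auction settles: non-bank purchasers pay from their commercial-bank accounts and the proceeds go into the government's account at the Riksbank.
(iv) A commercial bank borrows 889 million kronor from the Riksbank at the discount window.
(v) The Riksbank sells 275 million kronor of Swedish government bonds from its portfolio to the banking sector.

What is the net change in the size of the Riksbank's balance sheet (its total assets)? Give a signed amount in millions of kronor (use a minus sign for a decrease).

+854 million

OMO purchase (from banks) 240 million kronor: a Riksbank asset is acquired → +240M.
Government spending 941 million kronor: only the composition of liabilities changes → 0.
Government account inflow 353 million kronor: only the composition of liabilities changes → 0.
Discount-window loan 889 million kronor: a Riksbank asset is acquired → +889M.
OMO sale (to banks) 275 million kronor: a Riksbank asset is shed → −275M.
Net: 240 + 0 + 0 + 889 − 275 = +854 million.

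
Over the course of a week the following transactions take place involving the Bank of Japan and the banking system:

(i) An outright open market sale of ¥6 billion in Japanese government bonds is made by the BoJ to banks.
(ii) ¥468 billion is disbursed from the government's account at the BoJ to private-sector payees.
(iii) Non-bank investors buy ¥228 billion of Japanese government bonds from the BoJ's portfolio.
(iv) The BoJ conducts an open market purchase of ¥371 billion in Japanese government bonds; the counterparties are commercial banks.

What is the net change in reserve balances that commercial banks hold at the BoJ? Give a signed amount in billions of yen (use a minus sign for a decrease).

OMO sale (to banks) ¥6 billion: the buying banks pay out of their reserve balances → −¥6B.
Government spending ¥468 billion: government payments flow into bank reserve accounts → +¥468B.
Asset sale (to non-banks) ¥228 billion: the non-bank buyers' banks settle from reserves → −¥228B.
OMO purchase (from banks) ¥371 billion: the BoJ pays by crediting reserve accounts → +¥371B.
Net: −6 + 468 − 228 + 371 = +¥605 billion.

+¥605 billion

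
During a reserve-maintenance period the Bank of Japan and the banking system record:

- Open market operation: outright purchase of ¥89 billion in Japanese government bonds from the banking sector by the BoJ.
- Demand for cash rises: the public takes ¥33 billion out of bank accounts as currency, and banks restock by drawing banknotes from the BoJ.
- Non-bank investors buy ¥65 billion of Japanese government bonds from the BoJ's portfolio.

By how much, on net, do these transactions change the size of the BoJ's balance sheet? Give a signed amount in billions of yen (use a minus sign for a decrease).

BoJ balance sheet:
  Assets:      Securities +¥24B
  Liabilities: Bank reserves −¥9B, Currency in circulation +¥33B
Change in total BoJ assets = +¥24 billion.

+¥24 billion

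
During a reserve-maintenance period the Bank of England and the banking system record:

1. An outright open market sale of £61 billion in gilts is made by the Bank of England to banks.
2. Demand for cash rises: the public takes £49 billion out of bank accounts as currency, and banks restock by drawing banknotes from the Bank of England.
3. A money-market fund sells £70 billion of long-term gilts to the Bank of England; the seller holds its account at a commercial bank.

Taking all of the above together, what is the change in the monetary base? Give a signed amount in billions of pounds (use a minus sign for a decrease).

+£9 billion

OMO sale (to banks) £61 billion: Bank of England balance sheet contracts → −£61B.
Currency withdrawal £49 billion: just a shift between currency and reserves — both are base money → 0.
Asset purchase (from non-banks) £70 billion: Bank of England balance sheet expands → +£70B.
Net: −61 + 0 + 70 = +£9 billion.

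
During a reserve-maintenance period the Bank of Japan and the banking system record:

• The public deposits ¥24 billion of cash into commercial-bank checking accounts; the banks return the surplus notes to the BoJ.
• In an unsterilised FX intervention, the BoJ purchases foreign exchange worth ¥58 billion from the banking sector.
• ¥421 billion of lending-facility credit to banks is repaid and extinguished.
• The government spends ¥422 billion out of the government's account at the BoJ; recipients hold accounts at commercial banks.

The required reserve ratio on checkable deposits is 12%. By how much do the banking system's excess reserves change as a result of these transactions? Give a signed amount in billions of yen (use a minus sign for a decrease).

+¥29.48 billion

Currency deposit ¥24 billion: reserves +¥24B, deposits +¥24B.
FX purchase ¥58 billion: reserves +¥58B, deposits 0.
Discount-window repayment ¥421 billion: reserves −¥421B, deposits 0.
Government spending ¥422 billion: reserves +¥422B, deposits +¥422B.
Totals: Δreserves = +¥83B, Δdeposits = +¥446B.
Δrequired reserves = 12% × +¥446B = +¥53.52B.
Δexcess reserves = Δreserves − Δrequired = +¥83B − (+¥53.52B) = +¥29.48 billion.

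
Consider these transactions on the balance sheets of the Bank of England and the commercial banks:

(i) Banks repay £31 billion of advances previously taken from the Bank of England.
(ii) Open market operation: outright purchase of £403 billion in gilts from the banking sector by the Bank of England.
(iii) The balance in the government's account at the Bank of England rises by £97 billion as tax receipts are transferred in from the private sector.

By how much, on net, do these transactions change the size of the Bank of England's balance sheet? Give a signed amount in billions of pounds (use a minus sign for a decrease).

+£372 billion

Discount-window repayment £31 billion: a Bank of England asset is shed → −£31B.
OMO purchase (from banks) £403 billion: a Bank of England asset is acquired → +£403B.
Government account inflow £97 billion: only the composition of liabilities changes → 0.
Net: −31 + 403 + 0 = +£372 billion.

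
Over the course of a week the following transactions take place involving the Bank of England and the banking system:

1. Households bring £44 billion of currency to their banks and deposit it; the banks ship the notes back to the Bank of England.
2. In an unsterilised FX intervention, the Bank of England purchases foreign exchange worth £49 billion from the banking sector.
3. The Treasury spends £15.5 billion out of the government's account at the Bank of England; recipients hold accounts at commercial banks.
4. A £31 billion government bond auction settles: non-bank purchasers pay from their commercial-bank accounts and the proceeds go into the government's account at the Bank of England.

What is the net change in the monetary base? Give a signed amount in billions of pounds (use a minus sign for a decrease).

Currency deposit £44 billion: just a shift between currency and reserves — both are base money → 0.
FX purchase £49 billion: Bank of England balance sheet expands → +£49B.
Government spending £15.5 billion: a non-base liability converts back to reserves → +£15.5B.
Government account inflow £31 billion: reserves shift to a non-base liability → −£31B.
Net: 0 + 49 + 15.5 − 31 = +£33.5 billion.

+£33.5 billion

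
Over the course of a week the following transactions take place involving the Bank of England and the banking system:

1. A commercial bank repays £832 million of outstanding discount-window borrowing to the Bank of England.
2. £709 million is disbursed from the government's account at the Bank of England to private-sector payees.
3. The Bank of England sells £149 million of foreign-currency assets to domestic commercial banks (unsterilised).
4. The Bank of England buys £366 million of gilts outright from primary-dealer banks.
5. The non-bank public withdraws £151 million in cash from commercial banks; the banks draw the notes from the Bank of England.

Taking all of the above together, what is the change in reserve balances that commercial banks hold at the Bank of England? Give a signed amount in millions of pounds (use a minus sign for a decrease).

Discount-window repayment £832 million: repayment is debited from reserves → −£832M.
Government spending £709 million: government payments flow into bank reserve accounts → +£709M.
FX sale £149 million: the buying banks pay out of their reserve balances → −£149M.
OMO purchase (from banks) £366 million: the Bank of England pays by crediting reserve accounts → +£366M.
Currency withdrawal £151 million: banks swap reserves for currency → −£151M.
Net: −832 + 709 − 149 + 366 − 151 = -£57 million.

-£57 million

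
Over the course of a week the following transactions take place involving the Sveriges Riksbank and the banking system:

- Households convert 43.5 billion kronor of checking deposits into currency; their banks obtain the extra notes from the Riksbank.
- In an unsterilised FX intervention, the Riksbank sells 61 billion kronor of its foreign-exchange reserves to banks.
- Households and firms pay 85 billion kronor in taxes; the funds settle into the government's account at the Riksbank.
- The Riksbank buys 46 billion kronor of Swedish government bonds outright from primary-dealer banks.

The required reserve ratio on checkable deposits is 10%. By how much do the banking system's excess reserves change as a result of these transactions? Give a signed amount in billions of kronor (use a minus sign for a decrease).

-130.65 billion

Currency withdrawal 43.5 billion kronor: reserves −43.5B, deposits −43.5B.
FX sale 61 billion kronor: reserves −61B, deposits 0.
Government account inflow 85 billion kronor: reserves −85B, deposits −85B.
OMO purchase (from banks) 46 billion kronor: reserves +46B, deposits 0.
Totals: Δreserves = −143.5B, Δdeposits = −128.5B.
Δrequired reserves = 10% × −128.5B = −12.85B.
Δexcess reserves = Δreserves − Δrequired = −143.5B − (−12.85B) = -130.65 billion.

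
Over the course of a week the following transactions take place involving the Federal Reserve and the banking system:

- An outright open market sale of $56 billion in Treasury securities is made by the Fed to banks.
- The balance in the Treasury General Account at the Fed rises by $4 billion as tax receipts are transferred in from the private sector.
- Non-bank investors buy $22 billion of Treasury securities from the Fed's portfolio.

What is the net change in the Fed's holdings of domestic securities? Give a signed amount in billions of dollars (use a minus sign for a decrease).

OMO sale (to banks) $56 billion: securities removed from the Fed's portfolio → −$56B.
Government account inflow $4 billion: the Fed's securities portfolio is untouched → 0.
Asset sale (to non-banks) $22 billion: securities removed from the Fed's portfolio → −$22B.
Net: −56 + 0 − 22 = -$78 billion.

-$78 billion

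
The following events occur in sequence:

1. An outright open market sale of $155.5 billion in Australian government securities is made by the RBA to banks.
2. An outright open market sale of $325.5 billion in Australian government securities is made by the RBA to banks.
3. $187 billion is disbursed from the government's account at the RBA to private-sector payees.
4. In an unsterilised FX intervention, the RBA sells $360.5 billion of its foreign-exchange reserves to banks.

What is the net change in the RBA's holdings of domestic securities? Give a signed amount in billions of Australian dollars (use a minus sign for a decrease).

OMO sale (to banks) $155.5 billion: securities removed from the RBA's portfolio → −$155.5B.
OMO sale (to banks) $325.5 billion: securities removed from the RBA's portfolio → −$325.5B.
Government spending $187 billion: the RBA's securities portfolio is untouched → 0.
FX sale $360.5 billion: the RBA's securities portfolio is untouched → 0.
Net: −155.5 − 325.5 + 0 + 0 = -$481 billion.

-$481 billion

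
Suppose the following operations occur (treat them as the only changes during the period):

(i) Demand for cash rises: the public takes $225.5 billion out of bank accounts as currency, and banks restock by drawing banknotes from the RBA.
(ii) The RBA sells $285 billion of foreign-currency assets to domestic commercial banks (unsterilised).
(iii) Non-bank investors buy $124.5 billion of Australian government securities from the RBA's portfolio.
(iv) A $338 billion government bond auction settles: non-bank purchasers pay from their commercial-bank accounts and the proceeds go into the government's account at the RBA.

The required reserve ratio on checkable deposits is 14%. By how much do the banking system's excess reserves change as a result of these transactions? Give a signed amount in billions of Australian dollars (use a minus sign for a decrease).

-$876.68 billion

Currency withdrawal $225.5 billion: reserves −$225.5B, deposits −$225.5B.
FX sale $285 billion: reserves −$285B, deposits 0.
Asset sale (to non-banks) $124.5 billion: reserves −$124.5B, deposits −$124.5B.
Government account inflow $338 billion: reserves −$338B, deposits −$338B.
Totals: Δreserves = −$973B, Δdeposits = −$688B.
Δrequired reserves = 14% × −$688B = −$96.32B.
Δexcess reserves = Δreserves − Δrequired = −$973B − (−$96.32B) = -$876.68 billion.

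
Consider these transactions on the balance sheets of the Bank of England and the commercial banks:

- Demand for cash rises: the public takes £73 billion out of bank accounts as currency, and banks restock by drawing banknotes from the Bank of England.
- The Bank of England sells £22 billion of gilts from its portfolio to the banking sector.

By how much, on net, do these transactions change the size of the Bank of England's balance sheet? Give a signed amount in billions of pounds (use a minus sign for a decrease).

-£22 billion

Bank of England balance sheet:
  Assets:      Securities −£22B
  Liabilities: Bank reserves −£95B, Currency in circulation +£73B
Commercial banking system:
  Assets:      Reserves at CB −£95B, Securities +£22B
  Liabilities: Checkable deposits −£73B
Change in total Bank of England assets = -£22 billion.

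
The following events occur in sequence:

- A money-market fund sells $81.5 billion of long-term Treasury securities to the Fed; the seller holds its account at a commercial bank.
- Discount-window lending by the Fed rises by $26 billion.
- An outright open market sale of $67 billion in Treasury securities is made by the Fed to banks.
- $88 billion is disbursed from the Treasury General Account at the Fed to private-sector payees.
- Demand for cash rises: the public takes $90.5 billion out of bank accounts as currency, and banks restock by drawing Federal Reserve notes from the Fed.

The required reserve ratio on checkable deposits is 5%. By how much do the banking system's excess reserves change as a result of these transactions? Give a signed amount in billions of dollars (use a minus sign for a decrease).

Asset purchase (from non-banks) $81.5 billion: reserves +$81.5B, deposits +$81.5B.
Discount-window loan $26 billion: reserves +$26B, deposits 0.
OMO sale (to banks) $67 billion: reserves −$67B, deposits 0.
Government spending $88 billion: reserves +$88B, deposits +$88B.
Currency withdrawal $90.5 billion: reserves −$90.5B, deposits −$90.5B.
Totals: Δreserves = +$38B, Δdeposits = +$79B.
Δrequired reserves = 5% × +$79B = +$3.95B.
Δexcess reserves = Δreserves − Δrequired = +$38B − (+$3.95B) = +$34.05 billion.

+$34.05 billion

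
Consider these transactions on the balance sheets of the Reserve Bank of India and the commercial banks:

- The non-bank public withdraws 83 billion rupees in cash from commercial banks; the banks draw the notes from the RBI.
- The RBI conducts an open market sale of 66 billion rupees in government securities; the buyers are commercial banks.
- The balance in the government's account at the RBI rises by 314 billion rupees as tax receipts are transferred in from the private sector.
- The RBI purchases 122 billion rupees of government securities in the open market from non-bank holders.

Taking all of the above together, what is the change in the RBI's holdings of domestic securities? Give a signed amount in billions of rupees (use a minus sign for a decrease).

Currency withdrawal 83 billion rupees: the RBI's securities portfolio is untouched → 0.
OMO sale (to banks) 66 billion rupees: securities removed from the RBI's portfolio → −66B.
Government account inflow 314 billion rupees: the RBI's securities portfolio is untouched → 0.
Asset purchase (from non-banks) 122 billion rupees: securities added to the RBI's portfolio → +122B.
Net: 0 − 66 + 0 + 122 = +56 billion.

+56 billion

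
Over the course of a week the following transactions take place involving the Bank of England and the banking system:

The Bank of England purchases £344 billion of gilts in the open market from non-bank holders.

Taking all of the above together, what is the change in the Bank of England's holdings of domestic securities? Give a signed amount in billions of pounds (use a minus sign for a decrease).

Asset purchase (from non-banks) £344 billion: securities added to the Bank of England's portfolio → +£344B.

+£344 billion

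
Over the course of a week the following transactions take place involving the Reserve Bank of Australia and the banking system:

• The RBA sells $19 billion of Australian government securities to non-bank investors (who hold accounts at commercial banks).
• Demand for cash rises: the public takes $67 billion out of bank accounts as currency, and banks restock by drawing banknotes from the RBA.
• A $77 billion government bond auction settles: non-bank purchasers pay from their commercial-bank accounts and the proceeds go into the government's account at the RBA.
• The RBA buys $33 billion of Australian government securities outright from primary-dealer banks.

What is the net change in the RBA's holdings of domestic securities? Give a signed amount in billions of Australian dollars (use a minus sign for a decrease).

+$14 billion

RBA balance sheet:
  Assets:      Securities +$14B
  Liabilities: Bank reserves −$130B, Currency in circulation +$67B, Government deposits +$77B
So the change in the RBA's holdings of domestic securities is +$14 billion.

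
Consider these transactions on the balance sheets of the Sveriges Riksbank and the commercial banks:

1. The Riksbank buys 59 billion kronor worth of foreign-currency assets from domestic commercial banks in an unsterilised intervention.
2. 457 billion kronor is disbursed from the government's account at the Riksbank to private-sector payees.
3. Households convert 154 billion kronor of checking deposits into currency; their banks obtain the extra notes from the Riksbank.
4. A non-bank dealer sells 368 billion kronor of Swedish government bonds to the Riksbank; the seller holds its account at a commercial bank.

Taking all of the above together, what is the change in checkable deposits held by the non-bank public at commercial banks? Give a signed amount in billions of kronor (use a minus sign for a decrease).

+671 billion

FX purchase 59 billion kronor: the counterparty is a bank, so public deposits are unchanged → 0.
Government spending 457 billion kronor: non-bank counterparties' bank balances rise → +457B.
Currency withdrawal 154 billion kronor: non-bank counterparties' bank balances fall → −154B.
Asset purchase (from non-banks) 368 billion kronor: non-bank counterparties' bank balances rise → +368B.
Net: 0 + 457 − 154 + 368 = +671 billion.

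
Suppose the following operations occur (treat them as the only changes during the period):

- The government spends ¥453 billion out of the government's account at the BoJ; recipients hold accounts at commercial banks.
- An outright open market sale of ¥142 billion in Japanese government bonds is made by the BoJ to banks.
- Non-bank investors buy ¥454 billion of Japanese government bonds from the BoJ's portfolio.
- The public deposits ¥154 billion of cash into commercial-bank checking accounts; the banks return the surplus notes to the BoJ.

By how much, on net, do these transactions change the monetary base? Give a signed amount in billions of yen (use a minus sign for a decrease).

BoJ balance sheet:
  Assets:      Securities −¥596B
  Liabilities: Bank reserves +¥11B, Currency in circulation −¥154B, Government deposits −¥453B
Monetary base = currency + reserves: −¥154B + (+¥11B) = -¥143 billion.

-¥143 billion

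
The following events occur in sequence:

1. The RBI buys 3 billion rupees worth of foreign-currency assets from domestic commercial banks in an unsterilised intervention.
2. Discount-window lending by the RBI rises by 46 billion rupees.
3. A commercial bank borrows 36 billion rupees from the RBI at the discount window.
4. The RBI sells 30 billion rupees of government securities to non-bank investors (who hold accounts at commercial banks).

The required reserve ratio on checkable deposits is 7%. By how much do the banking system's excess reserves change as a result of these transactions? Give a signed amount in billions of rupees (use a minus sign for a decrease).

+57.1 billion

FX purchase 3 billion rupees: reserves +3B, deposits 0.
Discount-window loan 46 billion rupees: reserves +46B, deposits 0.
Discount-window loan 36 billion rupees: reserves +36B, deposits 0.
Asset sale (to non-banks) 30 billion rupees: reserves −30B, deposits −30B.
Totals: Δreserves = +55B, Δdeposits = −30B.
Δrequired reserves = 7% × −30B = −2.1B.
Δexcess reserves = Δreserves − Δrequired = +55B − (−2.1B) = +57.1 billion.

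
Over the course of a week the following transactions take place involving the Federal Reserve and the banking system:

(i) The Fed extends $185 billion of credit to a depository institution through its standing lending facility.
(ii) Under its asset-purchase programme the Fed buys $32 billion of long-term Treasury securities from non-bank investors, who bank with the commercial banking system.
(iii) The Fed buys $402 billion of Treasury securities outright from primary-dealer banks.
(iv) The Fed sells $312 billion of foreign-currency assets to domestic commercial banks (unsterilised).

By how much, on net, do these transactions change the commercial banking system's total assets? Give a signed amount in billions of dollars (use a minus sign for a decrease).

Fed balance sheet:
  Assets:      Securities +$434B, Loans to banks +$185B, Foreign assets −$312B
  Liabilities: Bank reserves +$307B
Commercial banking system:
  Assets:      Reserves at CB +$307B, Securities −$402B, Foreign assets +$312B
  Liabilities: Checkable deposits +$32B, Borrowings from CB +$185B
Change in total bank assets = +$217 billion.

+$217 billion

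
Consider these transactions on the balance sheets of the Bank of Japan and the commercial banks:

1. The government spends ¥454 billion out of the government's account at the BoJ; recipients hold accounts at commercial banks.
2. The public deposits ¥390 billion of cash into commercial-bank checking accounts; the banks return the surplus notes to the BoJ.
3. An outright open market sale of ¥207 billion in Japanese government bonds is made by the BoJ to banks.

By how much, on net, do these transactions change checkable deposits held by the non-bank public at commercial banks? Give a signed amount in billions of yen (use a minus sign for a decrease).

BoJ balance sheet:
  Assets:      Securities −¥207B
  Liabilities: Bank reserves +¥637B, Currency in circulation −¥390B, Government deposits −¥454B
Commercial banking system:
  Assets:      Reserves at CB +¥637B, Securities +¥207B
  Liabilities: Checkable deposits +¥844B
So the change in checkable deposits held by the non-bank public at commercial banks is +¥844 billion.

+¥844 billion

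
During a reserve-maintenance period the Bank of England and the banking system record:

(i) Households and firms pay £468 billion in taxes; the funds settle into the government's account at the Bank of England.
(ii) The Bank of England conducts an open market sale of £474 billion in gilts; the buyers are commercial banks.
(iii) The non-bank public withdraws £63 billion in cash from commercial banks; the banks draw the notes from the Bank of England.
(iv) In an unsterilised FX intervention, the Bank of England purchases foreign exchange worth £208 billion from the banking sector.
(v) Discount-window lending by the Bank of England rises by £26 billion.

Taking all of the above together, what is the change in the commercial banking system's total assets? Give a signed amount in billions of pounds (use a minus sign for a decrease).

-£505 billion

Bank of England balance sheet:
  Assets:      Securities −£474B, Loans to banks +£26B, Foreign assets +£208B
  Liabilities: Bank reserves −£771B, Currency in circulation +£63B, Government deposits +£468B
Commercial banking system:
  Assets:      Reserves at CB −£771B, Securities +£474B, Foreign assets −£208B
  Liabilities: Checkable deposits −£531B, Borrowings from CB +£26B
Change in total bank assets = -£505 billion.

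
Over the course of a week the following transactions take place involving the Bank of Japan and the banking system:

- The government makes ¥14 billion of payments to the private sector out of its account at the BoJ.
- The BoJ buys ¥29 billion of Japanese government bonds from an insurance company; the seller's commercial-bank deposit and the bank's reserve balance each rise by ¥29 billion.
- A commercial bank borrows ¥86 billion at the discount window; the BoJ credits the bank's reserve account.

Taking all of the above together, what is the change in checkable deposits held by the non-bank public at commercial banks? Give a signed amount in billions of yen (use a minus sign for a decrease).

BoJ balance sheet:
  Assets:      Securities +¥29B, Loans to banks +¥86B
  Liabilities: Bank reserves +¥129B, Government deposits −¥14B
Commercial banking system:
  Assets:      Reserves at CB +¥129B
  Liabilities: Checkable deposits +¥43B, Borrowings from CB +¥86B
So the change in checkable deposits held by the non-bank public at commercial banks is +¥43 billion.

+¥43 billion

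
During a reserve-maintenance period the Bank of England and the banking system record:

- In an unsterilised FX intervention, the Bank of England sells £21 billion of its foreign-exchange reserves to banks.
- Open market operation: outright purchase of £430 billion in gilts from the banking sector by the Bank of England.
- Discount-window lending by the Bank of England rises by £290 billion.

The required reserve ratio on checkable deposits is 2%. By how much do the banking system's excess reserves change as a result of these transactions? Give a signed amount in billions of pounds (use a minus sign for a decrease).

FX sale £21 billion: reserves −£21B, deposits 0.
OMO purchase (from banks) £430 billion: reserves +£430B, deposits 0.
Discount-window loan £290 billion: reserves +£290B, deposits 0.
Totals: Δreserves = +£699B, Δdeposits = 0.
Δrequired reserves = 2% × 0 = 0.
Δexcess reserves = Δreserves − Δrequired = +£699B − (0) = +£699 billion.

+£699 billion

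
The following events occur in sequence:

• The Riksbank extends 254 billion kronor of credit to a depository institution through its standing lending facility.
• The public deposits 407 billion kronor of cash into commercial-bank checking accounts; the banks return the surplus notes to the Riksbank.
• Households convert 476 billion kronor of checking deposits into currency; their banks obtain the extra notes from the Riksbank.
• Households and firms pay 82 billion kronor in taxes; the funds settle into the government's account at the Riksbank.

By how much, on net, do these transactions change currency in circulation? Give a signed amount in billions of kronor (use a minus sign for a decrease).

Discount-window loan 254 billion kronor: no currency enters or leaves circulation → 0.
Currency deposit 407 billion kronor: notes return to the central bank → −407B.
Currency withdrawal 476 billion kronor: notes leave the central bank → +476B.
Government account inflow 82 billion kronor: no currency enters or leaves circulation → 0.
Net: 0 − 407 + 476 + 0 = +69 billion.

+69 billion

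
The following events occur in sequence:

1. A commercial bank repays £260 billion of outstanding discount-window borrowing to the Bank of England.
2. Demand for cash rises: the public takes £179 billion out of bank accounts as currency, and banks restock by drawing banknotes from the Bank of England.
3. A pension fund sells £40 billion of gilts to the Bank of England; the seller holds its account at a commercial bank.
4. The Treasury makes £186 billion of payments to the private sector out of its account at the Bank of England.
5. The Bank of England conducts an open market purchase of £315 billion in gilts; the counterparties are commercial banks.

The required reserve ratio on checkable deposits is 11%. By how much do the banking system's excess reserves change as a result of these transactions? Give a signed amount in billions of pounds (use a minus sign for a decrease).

+£96.83 billion

Discount-window repayment £260 billion: reserves −£260B, deposits 0.
Currency withdrawal £179 billion: reserves −£179B, deposits −£179B.
Asset purchase (from non-banks) £40 billion: reserves +£40B, deposits +£40B.
Government spending £186 billion: reserves +£186B, deposits +£186B.
OMO purchase (from banks) £315 billion: reserves +£315B, deposits 0.
Totals: Δreserves = +£102B, Δdeposits = +£47B.
Δrequired reserves = 11% × +£47B = +£5.17B.
Δexcess reserves = Δreserves − Δrequired = +£102B − (+£5.17B) = +£96.83 billion.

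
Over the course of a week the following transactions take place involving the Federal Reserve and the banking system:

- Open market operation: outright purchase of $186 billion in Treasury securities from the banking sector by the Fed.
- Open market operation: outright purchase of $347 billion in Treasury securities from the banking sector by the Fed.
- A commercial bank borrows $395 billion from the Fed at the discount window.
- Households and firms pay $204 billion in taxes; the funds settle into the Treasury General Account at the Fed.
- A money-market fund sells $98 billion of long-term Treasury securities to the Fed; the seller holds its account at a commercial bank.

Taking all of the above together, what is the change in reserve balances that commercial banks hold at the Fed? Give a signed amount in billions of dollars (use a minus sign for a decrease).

+$822 billion

OMO purchase (from banks) $186 billion: the Fed pays by crediting reserve accounts → +$186B.
OMO purchase (from banks) $347 billion: the Fed pays by crediting reserve accounts → +$347B.
Discount-window loan $395 billion: the loan is credited to the bank's reserve account → +$395B.
Government account inflow $204 billion: funds move from bank reserves into the government account → −$204B.
Asset purchase (from non-banks) $98 billion: the Fed pays by crediting reserve accounts → +$98B.
Net: 186 + 347 + 395 − 204 + 98 = +$822 billion.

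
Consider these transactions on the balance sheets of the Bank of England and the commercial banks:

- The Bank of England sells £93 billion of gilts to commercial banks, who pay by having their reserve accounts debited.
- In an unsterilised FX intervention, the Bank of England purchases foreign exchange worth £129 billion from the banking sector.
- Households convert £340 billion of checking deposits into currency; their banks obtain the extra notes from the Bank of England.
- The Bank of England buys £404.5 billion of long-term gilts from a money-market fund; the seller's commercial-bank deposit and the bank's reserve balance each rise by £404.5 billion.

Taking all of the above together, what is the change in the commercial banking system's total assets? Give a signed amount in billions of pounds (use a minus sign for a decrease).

+£64.5 billion

Bank of England balance sheet:
  Assets:      Securities +£311.5B, Foreign assets +£129B
  Liabilities: Bank reserves +£100.5B, Currency in circulation +£340B
Commercial banking system:
  Assets:      Reserves at CB +£100.5B, Securities +£93B, Foreign assets −£129B
  Liabilities: Checkable deposits +£64.5B
Change in total bank assets = +£64.5 billion.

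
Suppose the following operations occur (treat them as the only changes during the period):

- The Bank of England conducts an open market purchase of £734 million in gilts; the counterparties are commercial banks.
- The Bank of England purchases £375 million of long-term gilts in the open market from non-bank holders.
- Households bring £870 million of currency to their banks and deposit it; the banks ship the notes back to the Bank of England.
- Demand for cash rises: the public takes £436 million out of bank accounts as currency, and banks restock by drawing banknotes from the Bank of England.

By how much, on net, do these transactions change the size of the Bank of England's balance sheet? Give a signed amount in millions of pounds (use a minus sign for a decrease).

+£1109 million

Bank of England balance sheet:
  Assets:      Securities +£1109M
  Liabilities: Bank reserves +£1543M, Currency in circulation −£434M
Commercial banking system:
  Assets:      Reserves at CB +£1543M, Securities −£734M
  Liabilities: Checkable deposits +£809M
Change in total Bank of England assets = +£1109 million.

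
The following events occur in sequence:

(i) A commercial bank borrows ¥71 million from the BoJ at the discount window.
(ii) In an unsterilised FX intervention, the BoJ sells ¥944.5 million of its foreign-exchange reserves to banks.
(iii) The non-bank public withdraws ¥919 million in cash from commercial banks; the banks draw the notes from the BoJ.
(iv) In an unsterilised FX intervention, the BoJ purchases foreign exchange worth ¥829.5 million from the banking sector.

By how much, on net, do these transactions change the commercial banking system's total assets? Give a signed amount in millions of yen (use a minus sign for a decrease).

Discount-window loan ¥71 million: bank balance sheets expand → +¥71M.
FX sale ¥944.5 million: just an asset swap on bank balance sheets → 0.
Currency withdrawal ¥919 million: bank balance sheets shrink → −¥919M.
FX purchase ¥829.5 million: just an asset swap on bank balance sheets → 0.
Net: 71 + 0 − 919 + 0 = -¥848 million.

-¥848 million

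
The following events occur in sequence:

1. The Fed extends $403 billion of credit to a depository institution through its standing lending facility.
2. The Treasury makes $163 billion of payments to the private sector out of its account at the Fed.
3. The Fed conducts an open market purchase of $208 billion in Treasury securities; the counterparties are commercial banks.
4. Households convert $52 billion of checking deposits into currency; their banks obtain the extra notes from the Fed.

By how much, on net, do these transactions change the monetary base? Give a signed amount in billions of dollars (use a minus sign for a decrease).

Fed balance sheet:
  Assets:      Securities +$208B, Loans to banks +$403B
  Liabilities: Bank reserves +$722B, Currency in circulation +$52B, Government deposits −$163B
Commercial banking system:
  Assets:      Reserves at CB +$722B, Securities −$208B
  Liabilities: Checkable deposits +$111B, Borrowings from CB +$403B
Monetary base = currency + reserves: +$52B + (+$722B) = +$774 billion.

+$774 billion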